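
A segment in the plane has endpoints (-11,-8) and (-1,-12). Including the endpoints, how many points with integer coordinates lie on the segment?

3

The number of lattice points on a segment between lattice points is gcd(|Δx|,|Δy|) + 1 = gcd(10,4) + 1 = 2 + 1 = 3.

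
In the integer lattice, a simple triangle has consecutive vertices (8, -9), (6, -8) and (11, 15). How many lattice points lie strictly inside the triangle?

By the shoelace formula, twice the signed area is |(8·(-8) − 6·(-9)) + (6·15 − 11·(-8)) + (11·(-9) − 8·15)| = 51, so the area is 51/2.
Along each edge there are gcd(|Δx|,|Δy|)+1 lattice points, so counting each shared vertex once the boundary has gcd(2,1) + gcd(5,23) + gcd(3,24) = 1+1+3 = 5.
By Pick's theorem A = I + B/2 − 1, so I = 51/2 − 5/2 + 1 = 24.

24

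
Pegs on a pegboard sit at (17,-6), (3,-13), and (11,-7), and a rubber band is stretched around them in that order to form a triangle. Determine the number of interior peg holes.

Using the shoelace formula, 2A = |(17·(-13) − 3·(-6)) + (3·(-7) − 11·(-13)) + (11·(-6) − 17·(-7))| = 28, so the area is 14.
Summing gcd(|Δx|,|Δy|) over the edges gives the boundary count: gcd(14,7) + gcd(8,6) + gcd(6,1) = 7+2+1 = 10.
Pick's theorem gives I = A − B/2 + 1 = 14 − 10/2 + 1 = 10.

10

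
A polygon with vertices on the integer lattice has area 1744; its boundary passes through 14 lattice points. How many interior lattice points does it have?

Pick's theorem A = I + B/2 − 1 rearranges to I = A − B/2 + 1 = 1744 − 14/2 + 1 = 1738.

1738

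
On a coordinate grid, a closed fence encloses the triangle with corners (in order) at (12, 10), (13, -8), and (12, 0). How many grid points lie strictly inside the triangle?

By the shoelace formula, twice the signed area is |[12·(-8) − 13·10] + [13·0 − 12·(-8)] + [12·10 − 12·0]| = 10, so the area is 5.
Summing gcd(|Δx|,|Δy|) over the edges gives the boundary count: gcd(1,18) + gcd(1,8) + gcd(0,10) = 1+1+10 = 12.
By Pick's theorem A = I + B/2 − 1, so I = 5 − 12/2 + 1 = 0.

0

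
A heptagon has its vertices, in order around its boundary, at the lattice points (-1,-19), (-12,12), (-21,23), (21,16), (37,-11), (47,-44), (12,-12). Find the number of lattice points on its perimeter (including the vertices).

13

Summing gcd(|Δx|,|Δy|) over the edges gives the boundary count: gcd(11,31) + gcd(9,11) + gcd(42,7) + gcd(16,27) + gcd(10,33) + gcd(35,32) + gcd(13,7) = 1+1+7+1+1+1+1 = 13.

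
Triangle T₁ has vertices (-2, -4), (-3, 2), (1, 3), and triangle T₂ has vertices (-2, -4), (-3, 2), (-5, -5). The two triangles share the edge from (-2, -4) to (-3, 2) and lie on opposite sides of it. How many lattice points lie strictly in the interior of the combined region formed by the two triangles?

21

The union is the simple quadrilateral with vertices (-2, -4), (1, 3), (-3, 2), (-5, -5) in order.
The shoelace formula gives twice the area as |[(-2)·3 − 1·(-4)] + [1·2 − (-3)·3] + [(-3)·(-5) − (-5)·2] + [(-5)·(-4) − (-2)·(-5)]| = 44, so the area is 22.
Summing gcd(|Δx|,|Δy|) over the edges gives the boundary count: gcd(3,7) + gcd(4,1) + gcd(2,7) + gcd(3,1) = 1+1+1+1 = 4.
By Pick's theorem I = A − B/2 + 1 = 22 − 4/2 + 1 = 21.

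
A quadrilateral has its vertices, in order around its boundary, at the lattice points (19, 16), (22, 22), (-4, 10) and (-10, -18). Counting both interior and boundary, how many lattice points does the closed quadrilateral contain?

369

The shoelace formula gives twice the area as |(19·22 − 22·16) + (22·10 − (-4)·22) + ((-4)·(-18) − (-10)·10) + ((-10)·16 − 19·(-18))| = 728, so the area is 364.
Summing gcd(|Δx|,|Δy|) over the edges gives the boundary count: gcd(3,6) + gcd(26,12) + gcd(6,28) + gcd(29,34) = 3+2+2+1 = 8.
Pick's theorem gives I = A − B/2 + 1 = 364 − 8/2 + 1 = 361, so the closed region contains I + B = 361 + 8 = 369 lattice points.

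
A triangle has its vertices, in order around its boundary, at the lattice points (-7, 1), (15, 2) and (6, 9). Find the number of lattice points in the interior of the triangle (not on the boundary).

By the shoelace formula, twice the signed area is |((-7)·2 − 15·1) + (15·9 − 6·2) + (6·1 − (-7)·9)| = 163, so the area is 163/2.
Along each edge there are gcd(|Δx|,|Δy|)+1 lattice points, so counting each shared vertex once the boundary has gcd(22,1) + gcd(9,7) + gcd(13,8) = 1+1+1 = 3.
Pick's theorem gives I = A − B/2 + 1 = 163/2 − 3/2 + 1 = 81.

81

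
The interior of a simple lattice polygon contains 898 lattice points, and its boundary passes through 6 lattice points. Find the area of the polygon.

Pick's theorem states A = I + B/2 − 1, so A = 898 + 6/2 − 1 = 900.

900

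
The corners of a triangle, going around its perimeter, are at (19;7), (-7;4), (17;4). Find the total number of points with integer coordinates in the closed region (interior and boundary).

The shoelace formula gives twice the area as |[19·4 − (-7)·7] + [(-7)·4 − 17·4] + [17·7 − 19·4]| = 72, so the area is 36.
Summing gcd(|Δx|,|Δy|) over the edges gives the boundary count: gcd(26,3) + gcd(24,0) + gcd(2,3) = 1+24+1 = 26.
Pick's theorem gives I = A − B/2 + 1 = 36 − 26/2 + 1 = 24, so the closed region contains I + B = 24 + 26 = 50 lattice points.

50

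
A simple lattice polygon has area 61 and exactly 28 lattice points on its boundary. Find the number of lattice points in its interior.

48

From Pick's theorem, I = A − B/2 + 1 = 61 − 28/2 + 1 = 48.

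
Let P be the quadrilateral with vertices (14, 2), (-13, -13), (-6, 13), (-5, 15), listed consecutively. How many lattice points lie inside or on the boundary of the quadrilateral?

Using the shoelace formula, 2A = |[14·(-13) − (-13)·2] + [(-13)·13 − (-6)·(-13)] + [(-6)·15 − (-5)·13] + [(-5)·2 − 14·15]| = 648, so the area is 324.
The number of boundary lattice points is Σ gcd(|Δx|,|Δy|) = gcd(27,15) + gcd(7,26) + gcd(1,2) + gcd(19,13) = 3+1+1+1 = 6.
Pick's theorem gives I = A − B/2 + 1 = 324 − 6/2 + 1 = 322, so the closed region contains I + B = 322 + 6 = 328 lattice points.

328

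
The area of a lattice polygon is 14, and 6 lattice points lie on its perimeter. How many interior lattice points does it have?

Pick's theorem A = I + B/2 − 1 rearranges to I = A − B/2 + 1 = 14 − 6/2 + 1 = 12.

12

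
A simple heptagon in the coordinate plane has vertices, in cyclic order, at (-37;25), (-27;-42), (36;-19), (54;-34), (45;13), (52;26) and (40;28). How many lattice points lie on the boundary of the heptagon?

10

Summing gcd(|Δx|,|Δy|) over the edges gives the boundary count: gcd(10,67) + gcd(63,23) + gcd(18,15) + gcd(9,47) + gcd(7,13) + gcd(12,2) + gcd(77,3) = 1+1+3+1+1+2+1 = 10.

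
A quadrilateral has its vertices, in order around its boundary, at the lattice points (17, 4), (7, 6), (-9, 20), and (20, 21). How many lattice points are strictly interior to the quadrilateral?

By the shoelace formula, twice the signed area is |[17·6 − 7·4] + [7·20 − (-9)·6] + [(-9)·21 − 20·20] + [20·4 − 17·21]| = 598, so the area is 299.
The number of boundary lattice points is Σ gcd(|Δx|,|Δy|) = gcd(10,2) + gcd(16,14) + gcd(29,1) + gcd(3,17) = 2+2+1+1 = 6.
Pick's theorem gives I = A − B/2 + 1 = 299 − 6/2 + 1 = 297.

297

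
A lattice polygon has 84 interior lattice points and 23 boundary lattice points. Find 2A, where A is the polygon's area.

189

By Pick's theorem, A = I + B/2 − 1 = 84 + 23/2 − 1 = 189/2.
Hence 2A = 189.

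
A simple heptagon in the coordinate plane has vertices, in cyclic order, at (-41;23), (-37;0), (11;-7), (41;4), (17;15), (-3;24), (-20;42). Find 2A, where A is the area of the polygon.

4057

Using the shoelace formula, 2A = |[(-41)·0 − (-37)·23] + [(-37)·(-7) − 11·0] + [11·4 − 41·(-7)] + [41·15 − 17·4] + [17·24 − (-3)·15] + [(-3)·42 − (-20)·24] + [(-20)·23 − (-41)·42]| = 4057, so the area is 4057/2.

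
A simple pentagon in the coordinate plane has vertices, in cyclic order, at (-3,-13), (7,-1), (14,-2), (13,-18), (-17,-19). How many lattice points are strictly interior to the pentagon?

258

By the shoelace formula, twice the signed area is |[(-3)·(-1) − 7·(-13)] + [7·(-2) − 14·(-1)] + [14·(-18) − 13·(-2)] + [13·(-19) − (-17)·(-18)] + [(-17)·(-13) − (-3)·(-19)]| = 521, so the area is 521/2.
The number of boundary lattice points is Σ gcd(|Δx|,|Δy|) = gcd(10,12) + gcd(7,1) + gcd(1,16) + gcd(30,1) + gcd(14,6) = 2+1+1+1+2 = 7.
Pick's theorem gives I = A − B/2 + 1 = 521/2 − 7/2 + 1 = 258.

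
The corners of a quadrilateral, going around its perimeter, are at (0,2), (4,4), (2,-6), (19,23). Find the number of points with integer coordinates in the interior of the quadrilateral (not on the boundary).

Using the shoelace formula, 2A = |(0·4 − 4·2) + (4·(-6) − 2·4) + (2·23 − 19·(-6)) + (19·2 − 0·23)| = 158, so the area is 79.
Summing gcd(|Δx|,|Δy|) over the edges gives the boundary count: gcd(4,2) + gcd(2,10) + gcd(17,29) + gcd(19,21) = 2+2+1+1 = 6.
By Pick's theorem A = I + B/2 − 1, so I = 79 − 6/2 + 1 = 77.

77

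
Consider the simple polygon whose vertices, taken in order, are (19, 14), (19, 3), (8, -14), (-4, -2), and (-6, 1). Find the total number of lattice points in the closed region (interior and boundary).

359

Using the shoelace formula, 2A = |(19·3 − 19·14) + (19·(-14) − 8·3) + (8·(-2) − (-4)·(-14)) + ((-4)·1 − (-6)·(-2)) + ((-6)·14 − 19·1)| = 690, so the area is 345.
Along each edge there are gcd(|Δx|,|Δy|)+1 lattice points, so counting each shared vertex once the boundary has gcd(0,11) + gcd(11,17) + gcd(12,12) + gcd(2,3) + gcd(25,13) = 11+1+12+1+1 = 26.
Pick's theorem gives I = A − B/2 + 1 = 345 − 26/2 + 1 = 333, so the closed region contains I + B = 333 + 26 = 359 lattice points.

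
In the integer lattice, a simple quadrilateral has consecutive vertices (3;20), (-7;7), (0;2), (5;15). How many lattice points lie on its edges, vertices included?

4

The number of boundary lattice points is Σ gcd(|Δx|,|Δy|) = gcd(10,13) + gcd(7,5) + gcd(5,13) + gcd(2,5) = 1+1+1+1 = 4.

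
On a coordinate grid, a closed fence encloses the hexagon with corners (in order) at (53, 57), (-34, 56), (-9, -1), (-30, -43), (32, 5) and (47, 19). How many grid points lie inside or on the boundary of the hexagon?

4551

The shoelace formula gives twice the area as |(53·56 − (-34)·57) + ((-34)·(-1) − (-9)·56) + ((-9)·(-43) − (-30)·(-1)) + ((-30)·5 − 32·(-43)) + (32·19 − 47·5) + (47·57 − 53·19)| = 9072, so the area is 4536.
Along each edge there are gcd(|Δx|,|Δy|)+1 lattice points, so counting each shared vertex once the boundary has gcd(87,1) + gcd(25,57) + gcd(21,42) + gcd(62,48) + gcd(15,14) + gcd(6,38) = 1+1+21+2+1+2 = 28.
Pick's theorem gives I = A − B/2 + 1 = 4536 − 28/2 + 1 = 4523, so the closed region contains I + B = 4523 + 28 = 4551 lattice points.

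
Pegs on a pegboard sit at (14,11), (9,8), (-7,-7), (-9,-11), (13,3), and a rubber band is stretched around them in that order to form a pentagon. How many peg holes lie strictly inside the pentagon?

116

By the shoelace formula, twice the signed area is |[14·8 − 9·11] + [9·(-7) − (-7)·8] + [(-7)·(-11) − (-9)·(-7)] + [(-9)·3 − 13·(-11)] + [13·11 − 14·3]| = 237, so the area is 237/2.
The number of boundary lattice points is Σ gcd(|Δx|,|Δy|) = gcd(5,3) + gcd(16,15) + gcd(2,4) + gcd(22,14) + gcd(1,8) = 1+1+2+2+1 = 7.
Pick's theorem gives I = A − B/2 + 1 = 237/2 − 7/2 + 1 = 116.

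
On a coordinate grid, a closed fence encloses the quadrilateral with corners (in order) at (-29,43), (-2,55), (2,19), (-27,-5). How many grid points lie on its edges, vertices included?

10

Summing gcd(|Δx|,|Δy|) over the edges gives the boundary count: gcd(27,12) + gcd(4,36) + gcd(29,24) + gcd(2,48) = 3+4+1+2 = 10.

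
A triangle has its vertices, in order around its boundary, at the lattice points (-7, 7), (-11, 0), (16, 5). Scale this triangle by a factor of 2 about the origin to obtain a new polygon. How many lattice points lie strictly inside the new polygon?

The shoelace formula gives twice the area as |((-7)·0 − (-11)·7) + ((-11)·5 − 16·0) + (16·7 − (-7)·5)| = 169, so the area is 84.5.
The number of boundary lattice points is Σ gcd(|Δx|,|Δy|) = gcd(4,7) + gcd(27,5) + gcd(23,2) = 1+1+1 = 3.
Scaling by 2 multiplies the area by 2² = 4 (so the new area is 338) and multiplies the boundary lattice-point count by 2, giving 6.
By Pick's theorem, the interior count of the dilated polygon is 338 − 6/2 + 1 = 336.

336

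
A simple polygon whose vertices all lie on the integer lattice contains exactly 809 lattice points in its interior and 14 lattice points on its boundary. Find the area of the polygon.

Pick's theorem states A = I + B/2 − 1, so A = 809 + 14/2 − 1 = 815.

815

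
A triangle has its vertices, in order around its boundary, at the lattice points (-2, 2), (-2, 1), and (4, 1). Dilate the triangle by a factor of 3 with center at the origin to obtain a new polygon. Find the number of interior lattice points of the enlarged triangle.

The shoelace formula gives twice the area as |[(-2)·1 − (-2)·2] + [(-2)·1 − 4·1] + [4·2 − (-2)·1]| = 6, so the area is 3.
Along each edge there are gcd(|Δx|,|Δy|)+1 lattice points, so counting each shared vertex once the boundary has gcd(0,1) + gcd(6,0) + gcd(6,1) = 1+6+1 = 8.
Scaling by 3 multiplies the area by 3² = 9 (so the new area is 27) and multiplies the boundary lattice-point count by 3, giving 24.
By Pick's theorem, the interior count of the dilated polygon is 27 − 24/2 + 1 = 16.

16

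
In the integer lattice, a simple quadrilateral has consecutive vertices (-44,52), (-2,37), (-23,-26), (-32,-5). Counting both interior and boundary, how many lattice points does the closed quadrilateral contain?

1627

Using the shoelace formula, 2A = |((-44)·37 − (-2)·52) + ((-2)·(-26) − (-23)·37) + ((-23)·(-5) − (-32)·(-26)) + ((-32)·52 − (-44)·(-5))| = 3222, so the area is 1611.
The number of boundary lattice points is Σ gcd(|Δx|,|Δy|) = gcd(42,15) + gcd(21,63) + gcd(9,21) + gcd(12,57) = 3+21+3+3 = 30.
Pick's theorem gives I = A − B/2 + 1 = 1611 − 30/2 + 1 = 1597, so the closed region contains I + B = 1597 + 30 = 1627 lattice points.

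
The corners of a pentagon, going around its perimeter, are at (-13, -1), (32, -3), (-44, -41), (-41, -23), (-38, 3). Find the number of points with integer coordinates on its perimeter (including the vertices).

44

The number of boundary lattice points is Σ gcd(|Δx|,|Δy|) = gcd(45,2) + gcd(76,38) + gcd(3,18) + gcd(3,26) + gcd(25,4) = 1+38+3+1+1 = 44.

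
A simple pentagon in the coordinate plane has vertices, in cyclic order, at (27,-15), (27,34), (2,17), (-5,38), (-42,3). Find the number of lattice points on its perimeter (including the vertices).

Along each edge there are gcd(|Δx|,|Δy|)+1 lattice points, so counting each shared vertex once the boundary has gcd(0,49) + gcd(25,17) + gcd(7,21) + gcd(37,35) + gcd(69,18) = 49+1+7+1+3 = 61.

61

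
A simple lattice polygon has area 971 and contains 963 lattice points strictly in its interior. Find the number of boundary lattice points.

Pick's theorem gives A = I + B/2 − 1, so B = 2(A − I + 1) = 2(971 − 963 + 1) = 18.

18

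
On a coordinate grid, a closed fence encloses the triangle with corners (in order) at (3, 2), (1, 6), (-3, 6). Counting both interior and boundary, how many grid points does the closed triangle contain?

13

The shoelace formula gives twice the area as |(3·6 − 1·2) + (1·6 − (-3)·6) + ((-3)·2 − 3·6)| = 16, so the area is 8.
Along each edge there are gcd(|Δx|,|Δy|)+1 lattice points, so counting each shared vertex once the boundary has gcd(2,4) + gcd(4,0) + gcd(6,4) = 2+4+2 = 8.
Pick's theorem gives I = A − B/2 + 1 = 8 − 8/2 + 1 = 5, so the closed region contains I + B = 5 + 8 = 13 lattice points.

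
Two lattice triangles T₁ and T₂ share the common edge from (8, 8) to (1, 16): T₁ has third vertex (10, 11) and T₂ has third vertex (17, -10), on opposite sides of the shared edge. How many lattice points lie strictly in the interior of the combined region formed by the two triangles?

40

The union is the simple quadrilateral with vertices (8, 8), (10, 11), (1, 16), (17, -10) in order.
Using the shoelace formula, 2A = |(8·11 − 10·8) + (10·16 − 1·11) + (1·(-10) − 17·16) + (17·8 − 8·(-10))| = 91, so the area is 91/2.
The number of boundary lattice points is Σ gcd(|Δx|,|Δy|) = gcd(2,3) + gcd(9,5) + gcd(16,26) + gcd(9,18) = 1+1+2+9 = 13.
By Pick's theorem I = A − B/2 + 1 = 91/2 − 13/2 + 1 = 40.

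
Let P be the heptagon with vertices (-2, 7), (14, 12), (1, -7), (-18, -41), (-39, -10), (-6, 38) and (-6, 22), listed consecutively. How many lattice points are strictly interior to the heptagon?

Using the shoelace formula, 2A = |[(-2)·12 − 14·7] + [14·(-7) − 1·12] + [1·(-41) − (-18)·(-7)] + [(-18)·(-10) − (-39)·(-41)] + [(-39)·38 − (-6)·(-10)] + [(-6)·22 − (-6)·38] + [(-6)·7 − (-2)·22]| = 3262, so the area is 1631.
The number of boundary lattice points is Σ gcd(|Δx|,|Δy|) = gcd(16,5) + gcd(13,19) + gcd(19,34) + gcd(21,31) + gcd(33,48) + gcd(0,16) + gcd(4,15) = 1+1+1+1+3+16+1 = 24.
By Pick's theorem A = I + B/2 − 1, so I = 1631 − 24/2 + 1 = 1620.

1620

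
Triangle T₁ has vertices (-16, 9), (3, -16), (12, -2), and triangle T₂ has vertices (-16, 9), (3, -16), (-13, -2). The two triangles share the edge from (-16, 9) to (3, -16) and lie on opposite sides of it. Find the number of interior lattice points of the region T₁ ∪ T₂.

The union is the simple quadrilateral with vertices (-16, 9), (12, -2), (3, -16), (-13, -2) in order.
By the shoelace formula, twice the signed area is |((-16)·(-2) − 12·9) + (12·(-16) − 3·(-2)) + (3·(-2) − (-13)·(-16)) + ((-13)·9 − (-16)·(-2))| = 625, so the area is 625/2.
Summing gcd(|Δx|,|Δy|) over the edges gives the boundary count: gcd(28,11) + gcd(9,14) + gcd(16,14) + gcd(3,11) = 1+1+2+1 = 5.
By Pick's theorem I = A − B/2 + 1 = 625/2 − 5/2 + 1 = 311.

311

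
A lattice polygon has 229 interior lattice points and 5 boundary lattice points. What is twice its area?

Pick's theorem states A = I + B/2 − 1, so A = 229 + 5/2 − 1 = 461/2.
Hence 2A = 461.

461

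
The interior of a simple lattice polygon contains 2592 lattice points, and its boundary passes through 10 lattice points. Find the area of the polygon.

2596

By Pick's theorem, A = I + B/2 − 1 = 2592 + 10/2 − 1 = 2596.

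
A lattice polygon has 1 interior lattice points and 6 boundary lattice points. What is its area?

Pick's theorem states A = I + B/2 − 1, so A = 1 + 6/2 − 1 = 3.

3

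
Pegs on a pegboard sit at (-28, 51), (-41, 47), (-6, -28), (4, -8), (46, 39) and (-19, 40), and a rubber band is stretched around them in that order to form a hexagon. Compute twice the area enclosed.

5621

By the shoelace formula, twice the signed area is |((-28)·47 − (-41)·51) + ((-41)·(-28) − (-6)·47) + ((-6)·(-8) − 4·(-28)) + (4·39 − 46·(-8)) + (46·40 − (-19)·39) + ((-19)·51 − (-28)·40)| = 5621, so the area is 2810.5.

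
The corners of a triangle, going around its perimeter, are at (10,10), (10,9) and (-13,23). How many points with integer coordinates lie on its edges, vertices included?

The number of boundary lattice points is Σ gcd(|Δx|,|Δy|) = gcd(0,1) + gcd(23,14) + gcd(23,13) = 1+1+1 = 3.

3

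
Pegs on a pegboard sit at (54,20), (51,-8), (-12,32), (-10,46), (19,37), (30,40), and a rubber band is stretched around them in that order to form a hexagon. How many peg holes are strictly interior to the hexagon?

1647

The shoelace formula gives twice the area as |[54·(-8) − 51·20] + [51·32 − (-12)·(-8)] + [(-12)·46 − (-10)·32] + [(-10)·37 − 19·46] + [19·40 − 30·37] + [30·20 − 54·40]| = 3302, so the area is 1651.
Along each edge there are gcd(|Δx|,|Δy|)+1 lattice points, so counting each shared vertex once the boundary has gcd(3,28) + gcd(63,40) + gcd(2,14) + gcd(29,9) + gcd(11,3) + gcd(24,20) = 1+1+2+1+1+4 = 10.
By Pick's theorem A = I + B/2 − 1, so I = 1651 − 10/2 + 1 = 1647.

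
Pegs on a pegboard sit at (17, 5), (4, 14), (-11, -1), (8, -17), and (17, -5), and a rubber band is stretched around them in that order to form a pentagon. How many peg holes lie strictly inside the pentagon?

477

By the shoelace formula, twice the signed area is |(17·14 − 4·5) + (4·(-1) − (-11)·14) + ((-11)·(-17) − 8·(-1)) + (8·(-5) − 17·(-17)) + (17·5 − 17·(-5))| = 982, so the area is 491.
Along each edge there are gcd(|Δx|,|Δy|)+1 lattice points, so counting each shared vertex once the boundary has gcd(13,9) + gcd(15,15) + gcd(19,16) + gcd(9,12) + gcd(0,10) = 1+15+1+3+10 = 30.
By Pick's theorem A = I + B/2 − 1, so I = 491 − 30/2 + 1 = 477.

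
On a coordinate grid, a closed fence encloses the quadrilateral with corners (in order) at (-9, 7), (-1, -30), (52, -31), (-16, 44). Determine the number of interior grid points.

Using the shoelace formula, 2A = |[(-9)·(-30) − (-1)·7] + [(-1)·(-31) − 52·(-30)] + [52·44 − (-16)·(-31)] + [(-16)·7 − (-9)·44]| = 3944, so the area is 1972.
Along each edge there are gcd(|Δx|,|Δy|)+1 lattice points, so counting each shared vertex once the boundary has gcd(8,37) + gcd(53,1) + gcd(68,75) + gcd(7,37) = 1+1+1+1 = 4.
By Pick's theorem A = I + B/2 − 1, so I = 1972 − 4/2 + 1 = 1971.

1971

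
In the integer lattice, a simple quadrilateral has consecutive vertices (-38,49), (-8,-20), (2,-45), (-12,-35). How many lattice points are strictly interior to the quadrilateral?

483

The shoelace formula gives twice the area as |[(-38)·(-20) − (-8)·49] + [(-8)·(-45) − 2·(-20)] + [2·(-35) − (-12)·(-45)] + [(-12)·49 − (-38)·(-35)]| = 976, so the area is 488.
Summing gcd(|Δx|,|Δy|) over the edges gives the boundary count: gcd(30,69) + gcd(10,25) + gcd(14,10) + gcd(26,84) = 3+5+2+2 = 12.
Pick's theorem gives I = A − B/2 + 1 = 488 − 12/2 + 1 = 483.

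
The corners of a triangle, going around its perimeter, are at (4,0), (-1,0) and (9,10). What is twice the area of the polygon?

50

Using the shoelace formula, 2A = |[4·0 − (-1)·0] + [(-1)·10 − 9·0] + [9·0 − 4·10]| = 50, so the area is 25.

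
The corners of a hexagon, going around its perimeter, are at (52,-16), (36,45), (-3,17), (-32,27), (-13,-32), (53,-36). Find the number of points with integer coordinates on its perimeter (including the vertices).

The number of boundary lattice points is Σ gcd(|Δx|,|Δy|) = gcd(16,61) + gcd(39,28) + gcd(29,10) + gcd(19,59) + gcd(66,4) + gcd(1,20) = 1+1+1+1+2+1 = 7.

7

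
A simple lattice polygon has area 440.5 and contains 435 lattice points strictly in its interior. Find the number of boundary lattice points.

13

Pick's theorem gives A = I + B/2 − 1, so B = 2(A − I + 1) = 2(440.5 − 435 + 1) = 13.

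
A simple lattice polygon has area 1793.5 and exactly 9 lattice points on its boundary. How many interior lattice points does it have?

From Pick's theorem, I = A − B/2 + 1 = 1793.5 − 9/2 + 1 = 1790.

1790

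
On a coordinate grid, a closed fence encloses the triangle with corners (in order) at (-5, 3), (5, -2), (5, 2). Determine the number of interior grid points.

16

Using the shoelace formula, 2A = |((-5)·(-2) − 5·3) + (5·2 − 5·(-2)) + (5·3 − (-5)·2)| = 40, so the area is 20.
Summing gcd(|Δx|,|Δy|) over the edges gives the boundary count: gcd(10,5) + gcd(0,4) + gcd(10,1) = 5+4+1 = 10.
By Pick's theorem A = I + B/2 − 1, so I = 20 − 10/2 + 1 = 16.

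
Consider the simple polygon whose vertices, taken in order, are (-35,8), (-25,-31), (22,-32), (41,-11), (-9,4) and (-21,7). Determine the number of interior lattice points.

1995

Using the shoelace formula, 2A = |((-35)·(-31) − (-25)·8) + ((-25)·(-32) − 22·(-31)) + (22·(-11) − 41·(-32)) + (41·4 − (-9)·(-11)) + ((-9)·7 − (-21)·4) + ((-21)·8 − (-35)·7)| = 4000, so the area is 2000.
Summing gcd(|Δx|,|Δy|) over the edges gives the boundary count: gcd(10,39) + gcd(47,1) + gcd(19,21) + gcd(50,15) + gcd(12,3) + gcd(14,1) = 1+1+1+5+3+1 = 12.
By Pick's theorem A = I + B/2 − 1, so I = 2000 − 12/2 + 1 = 1995.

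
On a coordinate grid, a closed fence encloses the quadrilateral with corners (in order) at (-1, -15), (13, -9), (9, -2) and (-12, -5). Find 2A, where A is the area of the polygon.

Using the shoelace formula, 2A = |((-1)·(-9) − 13·(-15)) + (13·(-2) − 9·(-9)) + (9·(-5) − (-12)·(-2)) + ((-12)·(-15) − (-1)·(-5))| = 365, so the area is 365/2.

365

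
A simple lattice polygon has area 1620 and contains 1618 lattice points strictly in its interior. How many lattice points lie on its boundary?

Pick's theorem gives A = I + B/2 − 1, so B = 2(A − I + 1) = 2(1620 − 1618 + 1) = 6.

6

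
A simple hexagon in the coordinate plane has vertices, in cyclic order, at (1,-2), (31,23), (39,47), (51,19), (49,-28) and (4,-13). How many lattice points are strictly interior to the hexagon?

1929

Using the shoelace formula, 2A = |[1·23 − 31·(-2)] + [31·47 − 39·23] + [39·19 − 51·47] + [51·(-28) − 49·19] + [49·(-13) − 4·(-28)] + [4·(-2) − 1·(-13)]| = 3890, so the area is 1945.
Along each edge there are gcd(|Δx|,|Δy|)+1 lattice points, so counting each shared vertex once the boundary has gcd(30,25) + gcd(8,24) + gcd(12,28) + gcd(2,47) + gcd(45,15) + gcd(3,11) = 5+8+4+1+15+1 = 34.
By Pick's theorem A = I + B/2 − 1, so I = 1945 − 34/2 + 1 = 1929.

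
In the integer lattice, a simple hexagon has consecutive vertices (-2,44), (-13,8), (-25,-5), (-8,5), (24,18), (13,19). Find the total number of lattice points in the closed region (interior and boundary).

618

By the shoelace formula, twice the signed area is |[(-2)·8 − (-13)·44] + [(-13)·(-5) − (-25)·8] + [(-25)·5 − (-8)·(-5)] + [(-8)·18 − 24·5] + [24·19 − 13·18] + [13·44 − (-2)·19]| = 1224, so the area is 612.
The number of boundary lattice points is Σ gcd(|Δx|,|Δy|) = gcd(11,36) + gcd(12,13) + gcd(17,10) + gcd(32,13) + gcd(11,1) + gcd(15,25) = 1+1+1+1+1+5 = 10.
Pick's theorem gives I = A − B/2 + 1 = 612 − 10/2 + 1 = 608, so the closed region contains I + B = 608 + 10 = 618 lattice points.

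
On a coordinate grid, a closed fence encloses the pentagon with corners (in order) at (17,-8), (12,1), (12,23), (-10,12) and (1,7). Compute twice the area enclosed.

542

By the shoelace formula, twice the signed area is |(17·1 − 12·(-8)) + (12·23 − 12·1) + (12·12 − (-10)·23) + ((-10)·7 − 1·12) + (1·(-8) − 17·7)| = 542, so the area is 271.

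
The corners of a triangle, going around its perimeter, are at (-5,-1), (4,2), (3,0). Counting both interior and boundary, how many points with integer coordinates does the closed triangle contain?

11

By the shoelace formula, twice the signed area is |((-5)·2 − 4·(-1)) + (4·0 − 3·2) + (3·(-1) − (-5)·0)| = 15, so the area is 15/2.
The number of boundary lattice points is Σ gcd(|Δx|,|Δy|) = gcd(9,3) + gcd(1,2) + gcd(8,1) = 3+1+1 = 5.
Pick's theorem gives I = A − B/2 + 1 = 15/2 − 5/2 + 1 = 6, so the closed region contains I + B = 6 + 5 = 11 lattice points.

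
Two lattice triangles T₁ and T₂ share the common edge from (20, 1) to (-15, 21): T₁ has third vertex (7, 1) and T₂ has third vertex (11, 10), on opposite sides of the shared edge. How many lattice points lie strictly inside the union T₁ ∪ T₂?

186

The union is the simple quadrilateral with vertices (20, 1), (7, 1), (-15, 21), (11, 10) in order.
Using the shoelace formula, 2A = |[20·1 − 7·1] + [7·21 − (-15)·1] + [(-15)·10 − 11·21] + [11·1 − 20·10]| = 395, so the area is 197.5.
The number of boundary lattice points is Σ gcd(|Δx|,|Δy|) = gcd(13,0) + gcd(22,20) + gcd(26,11) + gcd(9,9) = 13+2+1+9 = 25.
By Pick's theorem I = A − B/2 + 1 = 197.5 − 25/2 + 1 = 186.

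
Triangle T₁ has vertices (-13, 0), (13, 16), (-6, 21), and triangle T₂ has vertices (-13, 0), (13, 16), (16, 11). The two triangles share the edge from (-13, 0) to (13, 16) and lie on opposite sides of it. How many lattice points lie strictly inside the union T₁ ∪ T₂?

302

The union is the simple quadrilateral with vertices (-13, 0), (-6, 21), (13, 16), (16, 11) in order.
Using the shoelace formula, 2A = |[(-13)·21 − (-6)·0] + [(-6)·16 − 13·21] + [13·11 − 16·16] + [16·0 − (-13)·11]| = 612, so the area is 306.
Along each edge there are gcd(|Δx|,|Δy|)+1 lattice points, so counting each shared vertex once the boundary has gcd(7,21) + gcd(19,5) + gcd(3,5) + gcd(29,11) = 7+1+1+1 = 10.
By Pick's theorem I = A − B/2 + 1 = 306 − 10/2 + 1 = 302.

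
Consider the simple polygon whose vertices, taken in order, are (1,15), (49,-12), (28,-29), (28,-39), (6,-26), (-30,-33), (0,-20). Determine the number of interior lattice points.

By the shoelace formula, twice the signed area is |[1·(-12) − 49·15] + [49·(-29) − 28·(-12)] + [28·(-39) − 28·(-29)] + [28·(-26) − 6·(-39)] + [6·(-33) − (-30)·(-26)] + [(-30)·(-20) − 0·(-33)] + [0·15 − 1·(-20)]| = 2964, so the area is 1482.
The number of boundary lattice points is Σ gcd(|Δx|,|Δy|) = gcd(48,27) + gcd(21,17) + gcd(0,10) + gcd(22,13) + gcd(36,7) + gcd(30,13) + gcd(1,35) = 3+1+10+1+1+1+1 = 18.
By Pick's theorem A = I + B/2 − 1, so I = 1482 − 18/2 + 1 = 1474.

1474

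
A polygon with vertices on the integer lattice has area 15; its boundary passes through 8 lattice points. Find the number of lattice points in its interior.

12

Pick's theorem A = I + B/2 − 1 rearranges to I = A − B/2 + 1 = 15 − 8/2 + 1 = 12.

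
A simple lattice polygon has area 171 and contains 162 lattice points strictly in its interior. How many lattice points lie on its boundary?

Pick's theorem gives A = I + B/2 − 1, so B = 2(A − I + 1) = 2(171 − 162 + 1) = 20.

20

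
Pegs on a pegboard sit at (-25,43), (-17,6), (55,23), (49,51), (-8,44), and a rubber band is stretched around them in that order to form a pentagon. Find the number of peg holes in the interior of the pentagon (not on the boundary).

2427

The shoelace formula gives twice the area as |((-25)·6 − (-17)·43) + ((-17)·23 − 55·6) + (55·51 − 49·23) + (49·44 − (-8)·51) + ((-8)·43 − (-25)·44)| = 4858, so the area is 2429.
Summing gcd(|Δx|,|Δy|) over the edges gives the boundary count: gcd(8,37) + gcd(72,17) + gcd(6,28) + gcd(57,7) + gcd(17,1) = 1+1+2+1+1 = 6.
Pick's theorem gives I = A − B/2 + 1 = 2429 − 6/2 + 1 = 2427.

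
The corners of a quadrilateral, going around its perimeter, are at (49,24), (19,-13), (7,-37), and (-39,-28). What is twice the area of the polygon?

2908

By the shoelace formula, twice the signed area is |(49·(-13) − 19·24) + (19·(-37) − 7·(-13)) + (7·(-28) − (-39)·(-37)) + ((-39)·24 − 49·(-28))| = 2908, so the area is 1454.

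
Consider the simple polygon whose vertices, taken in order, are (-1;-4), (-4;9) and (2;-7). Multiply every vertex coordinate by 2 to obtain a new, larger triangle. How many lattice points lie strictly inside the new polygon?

55

The shoelace formula gives twice the area as |((-1)·9 − (-4)·(-4)) + ((-4)·(-7) − 2·9) + (2·(-4) − (-1)·(-7))| = 30, so the area is 15.
The number of boundary lattice points is Σ gcd(|Δx|,|Δy|) = gcd(3,13) + gcd(6,16) + gcd(3,3) = 1+2+3 = 6.
Scaling by 2 multiplies the area by 2² = 4 (so the new area is 60) and multiplies the boundary lattice-point count by 2, giving 12.
By Pick's theorem, the interior count of the dilated polygon is 60 − 12/2 + 1 = 55.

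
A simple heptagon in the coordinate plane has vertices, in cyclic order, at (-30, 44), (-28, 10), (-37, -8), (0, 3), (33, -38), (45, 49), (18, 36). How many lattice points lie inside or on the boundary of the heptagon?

3640

The shoelace formula gives twice the area as |((-30)·10 − (-28)·44) + ((-28)·(-8) − (-37)·10) + ((-37)·3 − 0·(-8)) + (0·(-38) − 33·3) + (33·49 − 45·(-38)) + (45·36 − 18·49) + (18·44 − (-30)·36)| = 7253, so the area is 7253/2.
Summing gcd(|Δx|,|Δy|) over the edges gives the boundary count: gcd(2,34) + gcd(9,18) + gcd(37,11) + gcd(33,41) + gcd(12,87) + gcd(27,13) + gcd(48,8) = 2+9+1+1+3+1+8 = 25.
Pick's theorem gives I = A − B/2 + 1 = 7253/2 − 25/2 + 1 = 3615, so the closed region contains I + B = 3615 + 25 = 3640 lattice points.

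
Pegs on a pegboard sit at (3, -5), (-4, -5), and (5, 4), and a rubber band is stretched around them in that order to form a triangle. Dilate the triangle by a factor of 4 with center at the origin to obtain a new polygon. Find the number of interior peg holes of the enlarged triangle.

471

The shoelace formula gives twice the area as |(3·(-5) − (-4)·(-5)) + ((-4)·4 − 5·(-5)) + (5·(-5) − 3·4)| = 63, so the area is 31.5.
Summing gcd(|Δx|,|Δy|) over the edges gives the boundary count: gcd(7,0) + gcd(9,9) + gcd(2,9) = 7+9+1 = 17.
Scaling by 4 multiplies the area by 4² = 16 (so the new area is 504) and multiplies the boundary lattice-point count by 4, giving 68.
By Pick's theorem, the interior count of the dilated polygon is 504 − 68/2 + 1 = 471.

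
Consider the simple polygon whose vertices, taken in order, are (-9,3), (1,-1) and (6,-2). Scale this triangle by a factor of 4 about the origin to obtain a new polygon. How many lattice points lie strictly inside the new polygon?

The shoelace formula gives twice the area as |[(-9)·(-1) − 1·3] + [1·(-2) − 6·(-1)] + [6·3 − (-9)·(-2)]| = 10, so the area is 5.
The number of boundary lattice points is Σ gcd(|Δx|,|Δy|) = gcd(10,4) + gcd(5,1) + gcd(15,5) = 2+1+5 = 8.
Scaling by 4 multiplies the area by 4² = 16 (so the new area is 80) and multiplies the boundary lattice-point count by 4, giving 32.
By Pick's theorem, the interior count of the dilated polygon is 80 − 32/2 + 1 = 65.

65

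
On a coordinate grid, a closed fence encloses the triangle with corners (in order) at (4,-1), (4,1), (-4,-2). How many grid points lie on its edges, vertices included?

Along each edge there are gcd(|Δx|,|Δy|)+1 lattice points, so counting each shared vertex once the boundary has gcd(0,2) + gcd(8,3) + gcd(8,1) = 2+1+1 = 4.

4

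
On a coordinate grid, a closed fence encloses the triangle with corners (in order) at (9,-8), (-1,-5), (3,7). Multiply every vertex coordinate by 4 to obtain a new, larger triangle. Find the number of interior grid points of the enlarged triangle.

By the shoelace formula, twice the signed area is |(9·(-5) − (-1)·(-8)) + ((-1)·7 − 3·(-5)) + (3·(-8) − 9·7)| = 132, so the area is 66.
Along each edge there are gcd(|Δx|,|Δy|)+1 lattice points, so counting each shared vertex once the boundary has gcd(10,3) + gcd(4,12) + gcd(6,15) = 1+4+3 = 8.
Scaling by 4 multiplies the area by 4² = 16 (so the new area is 1056) and multiplies the boundary lattice-point count by 4, giving 32.
By Pick's theorem, the interior count of the dilated polygon is 1056 − 32/2 + 1 = 1041.

1041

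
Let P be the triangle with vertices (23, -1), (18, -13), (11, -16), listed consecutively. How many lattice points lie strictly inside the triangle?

Using the shoelace formula, 2A = |[23·(-13) − 18·(-1)] + [18·(-16) − 11·(-13)] + [11·(-1) − 23·(-16)]| = 69, so the area is 69/2.
Along each edge there are gcd(|Δx|,|Δy|)+1 lattice points, so counting each shared vertex once the boundary has gcd(5,12) + gcd(7,3) + gcd(12,15) = 1+1+3 = 5.
By Pick's theorem A = I + B/2 − 1, so I = 69/2 − 5/2 + 1 = 33.

33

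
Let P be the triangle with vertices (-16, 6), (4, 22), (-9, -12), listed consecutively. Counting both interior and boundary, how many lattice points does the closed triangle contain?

Using the shoelace formula, 2A = |((-16)·22 − 4·6) + (4·(-12) − (-9)·22) + ((-9)·6 − (-16)·(-12))| = 472, so the area is 236.
The number of boundary lattice points is Σ gcd(|Δx|,|Δy|) = gcd(20,16) + gcd(13,34) + gcd(7,18) = 4+1+1 = 6.
Pick's theorem gives I = A − B/2 + 1 = 236 − 6/2 + 1 = 234, so the closed region contains I + B = 234 + 6 = 240 lattice points.

240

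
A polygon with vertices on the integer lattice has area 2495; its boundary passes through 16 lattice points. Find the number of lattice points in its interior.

Pick's theorem A = I + B/2 − 1 rearranges to I = A − B/2 + 1 = 2495 − 16/2 + 1 = 2488.

2488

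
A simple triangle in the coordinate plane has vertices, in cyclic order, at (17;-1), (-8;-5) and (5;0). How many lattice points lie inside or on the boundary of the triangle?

39

The shoelace formula gives twice the area as |(17·(-5) − (-8)·(-1)) + ((-8)·0 − 5·(-5)) + (5·(-1) − 17·0)| = 73, so the area is 36.5.
Along each edge there are gcd(|Δx|,|Δy|)+1 lattice points, so counting each shared vertex once the boundary has gcd(25,4) + gcd(13,5) + gcd(12,1) = 1+1+1 = 3.
Pick's theorem gives I = A − B/2 + 1 = 36.5 − 3/2 + 1 = 36, so the closed region contains I + B = 36 + 3 = 39 lattice points.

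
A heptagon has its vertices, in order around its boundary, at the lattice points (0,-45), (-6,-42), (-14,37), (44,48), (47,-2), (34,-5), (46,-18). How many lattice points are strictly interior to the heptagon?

4168

Using the shoelace formula, 2A = |[0·(-42) − (-6)·(-45)] + [(-6)·37 − (-14)·(-42)] + [(-14)·48 − 44·37] + [44·(-2) − 47·48] + [47·(-5) − 34·(-2)] + [34·(-18) − 46·(-5)] + [46·(-45) − 0·(-18)]| = 8343, so the area is 8343/2.
Summing gcd(|Δx|,|Δy|) over the edges gives the boundary count: gcd(6,3) + gcd(8,79) + gcd(58,11) + gcd(3,50) + gcd(13,3) + gcd(12,13) + gcd(46,27) = 3+1+1+1+1+1+1 = 9.
By Pick's theorem A = I + B/2 − 1, so I = 8343/2 − 9/2 + 1 = 4168.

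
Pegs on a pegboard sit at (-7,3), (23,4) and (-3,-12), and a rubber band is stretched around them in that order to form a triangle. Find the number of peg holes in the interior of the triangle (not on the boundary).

By the shoelace formula, twice the signed area is |[(-7)·4 − 23·3] + [23·(-12) − (-3)·4] + [(-3)·3 − (-7)·(-12)]| = 454, so the area is 227.
Summing gcd(|Δx|,|Δy|) over the edges gives the boundary count: gcd(30,1) + gcd(26,16) + gcd(4,15) = 1+2+1 = 4.
Pick's theorem gives I = A − B/2 + 1 = 227 − 4/2 + 1 = 226.

226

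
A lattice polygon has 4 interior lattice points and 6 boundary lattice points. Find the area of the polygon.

6

By Pick's theorem, A = I + B/2 − 1 = 4 + 6/2 − 1 = 6.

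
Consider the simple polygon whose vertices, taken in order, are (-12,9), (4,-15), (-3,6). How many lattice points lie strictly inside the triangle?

By the shoelace formula, twice the signed area is |[(-12)·(-15) − 4·9] + [4·6 − (-3)·(-15)] + [(-3)·9 − (-12)·6]| = 168, so the area is 84.
Summing gcd(|Δx|,|Δy|) over the edges gives the boundary count: gcd(16,24) + gcd(7,21) + gcd(9,3) = 8+7+3 = 18.
By Pick's theorem A = I + B/2 − 1, so I = 84 − 18/2 + 1 = 76.

76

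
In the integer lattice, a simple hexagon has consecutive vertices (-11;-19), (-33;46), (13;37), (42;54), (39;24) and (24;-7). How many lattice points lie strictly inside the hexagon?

3139

Using the shoelace formula, 2A = |[(-11)·46 − (-33)·(-19)] + [(-33)·37 − 13·46] + [13·54 − 42·37] + [42·24 − 39·54] + [39·(-7) − 24·24] + [24·(-19) − (-11)·(-7)]| = 6284, so the area is 3142.
The number of boundary lattice points is Σ gcd(|Δx|,|Δy|) = gcd(22,65) + gcd(46,9) + gcd(29,17) + gcd(3,30) + gcd(15,31) + gcd(35,12) = 1+1+1+3+1+1 = 8.
Pick's theorem gives I = A − B/2 + 1 = 3142 − 8/2 + 1 = 3139.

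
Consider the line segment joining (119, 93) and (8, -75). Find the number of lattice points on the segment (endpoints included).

4

The number of lattice points on a segment between lattice points is gcd(|Δx|,|Δy|) + 1 = gcd(111,168) + 1 = 3 + 1 = 4.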